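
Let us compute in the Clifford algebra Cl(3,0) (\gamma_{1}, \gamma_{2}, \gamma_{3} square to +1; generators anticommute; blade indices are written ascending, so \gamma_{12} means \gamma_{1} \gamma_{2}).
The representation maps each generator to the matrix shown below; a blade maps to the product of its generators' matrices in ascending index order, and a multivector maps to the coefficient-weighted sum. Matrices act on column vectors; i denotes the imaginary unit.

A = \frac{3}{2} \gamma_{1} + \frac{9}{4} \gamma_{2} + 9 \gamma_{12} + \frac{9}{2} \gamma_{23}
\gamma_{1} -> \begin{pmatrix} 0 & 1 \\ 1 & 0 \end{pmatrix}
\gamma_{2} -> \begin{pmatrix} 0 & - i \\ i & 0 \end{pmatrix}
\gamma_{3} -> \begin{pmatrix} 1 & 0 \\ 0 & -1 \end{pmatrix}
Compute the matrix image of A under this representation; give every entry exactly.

Bivector images (products of the table entries): rho(\gamma_{12}) = rho(\gamma_{1})rho(\gamma_{2}) = \begin{pmatrix} i & 0 \\ 0 & - i \end{pmatrix}; rho(\gamma_{23}) = rho(\gamma_{2})rho(\gamma_{3}) = \begin{pmatrix} 0 & i \\ i & 0 \end{pmatrix}.
M = (\frac{3}{2})*rho(\gamma_{1}) + (\frac{9}{4})*rho(\gamma_{2}) + (9)*rho(\gamma_{12}) + (\frac{9}{2})*rho(\gamma_{23}), summed entrywise:
Answer: \begin{pmatrix} 9 i & \frac{3}{2} + \frac{9 i}{4} \\ \frac{3}{2} + \frac{27 i}{4} & - 9 i \end{pmatrix}


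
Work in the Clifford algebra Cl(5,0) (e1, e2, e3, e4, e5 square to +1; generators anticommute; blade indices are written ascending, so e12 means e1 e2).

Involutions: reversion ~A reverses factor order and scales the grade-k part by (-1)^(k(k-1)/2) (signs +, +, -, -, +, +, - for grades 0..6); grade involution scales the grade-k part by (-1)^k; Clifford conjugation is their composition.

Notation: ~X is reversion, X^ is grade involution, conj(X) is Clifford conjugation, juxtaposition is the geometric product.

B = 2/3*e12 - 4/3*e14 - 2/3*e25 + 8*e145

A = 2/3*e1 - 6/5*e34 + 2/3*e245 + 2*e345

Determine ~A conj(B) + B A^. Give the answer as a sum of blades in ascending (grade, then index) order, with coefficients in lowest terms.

first term: -4/9*e2 + 4/9*e4 - 16/3*e12 - 72/5*e13 + 16/3*e45 - 4/9*e125 + 104/15*e135 - 4/9*e145 + 4/3*e234 - 4/5*e1234 + 4/5*e2345 + 4/3*e12345
second term: 4/9*e2 - 4/9*e4 + 16/3*e12 + 72/5*e13 - 16/3*e45 - 4/9*e125 + 104/15*e135 - 4/9*e145 + 4/3*e234 - 4/5*e1234 + 4/5*e2345 - 4/3*e12345
Answer: -8/9*e125 + 208/15*e135 - 8/9*e145 + 8/3*e234 - 8/5*e1234 + 8/5*e2345


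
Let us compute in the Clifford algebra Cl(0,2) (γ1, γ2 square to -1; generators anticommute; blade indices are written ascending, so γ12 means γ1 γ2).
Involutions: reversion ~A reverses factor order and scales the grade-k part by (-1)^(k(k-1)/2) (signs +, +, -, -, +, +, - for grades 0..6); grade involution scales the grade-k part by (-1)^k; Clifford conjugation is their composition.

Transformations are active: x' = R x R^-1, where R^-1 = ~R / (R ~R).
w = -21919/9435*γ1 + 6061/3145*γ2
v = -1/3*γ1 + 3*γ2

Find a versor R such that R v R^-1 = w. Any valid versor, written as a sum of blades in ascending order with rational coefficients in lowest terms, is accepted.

Take R = v + w = -25064/9435*γ1 + 15496/3145*γ2. Because q(v) = q(w) = -82/9, conjugation by R sends v exactly to w.
Answer: -25064/9435*γ1 + 15496/3145*γ2


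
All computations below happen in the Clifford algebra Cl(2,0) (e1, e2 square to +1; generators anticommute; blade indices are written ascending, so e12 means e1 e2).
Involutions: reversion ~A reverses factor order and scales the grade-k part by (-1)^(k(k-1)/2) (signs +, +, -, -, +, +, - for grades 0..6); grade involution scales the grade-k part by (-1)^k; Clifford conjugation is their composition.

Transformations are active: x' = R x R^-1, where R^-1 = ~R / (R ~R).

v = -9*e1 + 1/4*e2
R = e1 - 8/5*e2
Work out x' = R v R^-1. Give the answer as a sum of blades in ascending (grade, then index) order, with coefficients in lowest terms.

~R = e1 - 8/5*e2, and R ~R = 89/25, so R^-1 = ~R / (89/25).
R v = -47/5 - 283/20*e12
Answer: 331/89*e1 + 2919/356*e2


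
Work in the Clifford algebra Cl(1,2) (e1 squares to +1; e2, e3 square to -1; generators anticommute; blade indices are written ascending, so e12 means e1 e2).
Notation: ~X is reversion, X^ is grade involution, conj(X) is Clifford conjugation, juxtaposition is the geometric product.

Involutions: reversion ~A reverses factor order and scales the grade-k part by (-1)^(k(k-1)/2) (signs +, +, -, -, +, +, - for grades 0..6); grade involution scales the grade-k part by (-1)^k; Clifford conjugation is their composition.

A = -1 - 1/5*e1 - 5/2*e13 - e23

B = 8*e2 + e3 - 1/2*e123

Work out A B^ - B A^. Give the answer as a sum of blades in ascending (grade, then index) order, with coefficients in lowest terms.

first term: -2*e1 + 33/4*e2 + 9*e3 + 8/5*e12 + 1/5*e13 - 1/10*e23 - 41/2*e123
second term: -3*e1 - 41/4*e2 + 7*e3 - 8/5*e12 - 1/5*e13 - 1/10*e23 + 41/2*e123
Answer: e1 + 37/2*e2 + 2*e3 + 16/5*e12 + 2/5*e13 - 41*e123


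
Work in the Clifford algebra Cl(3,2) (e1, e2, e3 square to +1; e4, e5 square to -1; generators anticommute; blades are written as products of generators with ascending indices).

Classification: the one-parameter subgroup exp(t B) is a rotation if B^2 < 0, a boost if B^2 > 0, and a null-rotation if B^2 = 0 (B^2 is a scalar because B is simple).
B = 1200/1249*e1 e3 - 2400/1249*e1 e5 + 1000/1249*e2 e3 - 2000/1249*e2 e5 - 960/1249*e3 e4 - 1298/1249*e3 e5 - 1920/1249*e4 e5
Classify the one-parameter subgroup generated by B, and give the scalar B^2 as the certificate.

B^2 term by term: the squares give (1200/1249)^2*(e1 e3)^2 + (-2400/1249)^2*(e1 e5)^2 + (1000/1249)^2*(e2 e3)^2 + (-2000/1249)^2*(e2 e5)^2 + (-960/1249)^2*(e3 e4)^2 + (-1298/1249)^2*(e3 e5)^2 + (-1920/1249)^2*(e4 e5)^2 = 1440000/1560001*(-1) + 5760000/1560001*(+1) + 1000000/1560001*(-1) + 4000000/1560001*(+1) + 921600/1560001*(+1) + 1684804/1560001*(+1) + 3686400/1560001*(-1) = 4 (each basis 2-blade squares to minus the product of its generators' squares); cross terms between blades sharing an index anticommute and cancel; the commuting (index-disjoint) pairs give grade-4 terms 2*c*c'*(blade product), which cancel blade by blade — e1 e2 e3 e5: 4800000/1560001 - 4800000/1560001 = 0; e1 e3 e4 e5: -4608000/1560001 + 4608000/1560001 = 0; e2 e3 e4 e5: -3840000/1560001 + 3840000/1560001 = 0 — confirming B is simple. So B^2 = 4.
Answer: boost, certificate B^2 = 4. B^2 = 4 is basis-independent, so its sign is the whole story.


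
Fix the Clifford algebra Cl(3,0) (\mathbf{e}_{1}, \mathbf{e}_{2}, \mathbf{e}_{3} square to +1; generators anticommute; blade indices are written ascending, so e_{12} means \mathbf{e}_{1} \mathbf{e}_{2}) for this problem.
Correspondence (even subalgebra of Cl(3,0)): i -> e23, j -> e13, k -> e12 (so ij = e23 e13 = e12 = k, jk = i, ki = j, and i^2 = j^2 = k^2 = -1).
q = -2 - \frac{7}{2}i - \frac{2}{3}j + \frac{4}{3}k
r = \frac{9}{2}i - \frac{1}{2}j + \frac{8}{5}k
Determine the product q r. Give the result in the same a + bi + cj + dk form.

In blades: q = -2 + \frac{4}{3} e_{12} - \frac{2}{3} e_{13} - \frac{7}{2} e_{23}, r = \frac{8}{5} e_{12} - \frac{1}{2} e_{13} + \frac{9}{2} e_{23}.
Distribute q over r term by term (generator squares from the signature, products reordered to ascending indices): (-2)*r = -\frac{16}{5} e_{12} + e_{13} - 9 e_{23}; (\frac{4}{3} e_{12})*r = -\frac{32}{15} + 6 e_{13} + \frac{2}{3} e_{23}; (-\frac{2}{3} e_{13})*r = -\frac{1}{3} + 3 e_{12} - \frac{16}{15} e_{23}; (-\frac{7}{2} e_{23})*r = \frac{63}{4} + \frac{7}{4} e_{12} + \frac{28}{5} e_{13}.
Sum: \frac{797}{60} + \frac{31}{20} e_{12} + \frac{63}{5} e_{13} - \frac{47}{5} e_{23}; translating back through the correspondence:
Answer: \frac{797}{60} - \frac{47}{5}i + \frac{63}{5}j + \frac{31}{20}k


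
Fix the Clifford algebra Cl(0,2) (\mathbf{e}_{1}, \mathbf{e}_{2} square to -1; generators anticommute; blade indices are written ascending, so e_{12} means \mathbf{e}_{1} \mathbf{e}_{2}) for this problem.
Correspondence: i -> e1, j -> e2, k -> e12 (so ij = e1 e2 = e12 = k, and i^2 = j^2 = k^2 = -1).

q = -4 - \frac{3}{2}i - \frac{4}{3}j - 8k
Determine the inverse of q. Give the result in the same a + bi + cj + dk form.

In blades: q = -4 - \frac{3}{2} e_{1} - \frac{4}{3} e_{2} - 8 e_{12}.
With qbar = -4 + \frac{3}{2} e_{1} + \frac{4}{3} e_{2} + 8 e_{12} (scalar fixed, mapped units negated), q qbar = \frac{3025}{36} (the sum of squared coefficients), so q^-1 = qbar / (\frac{3025}{36}) = -\frac{144}{3025} + \frac{54}{3025} e_{1} + \frac{48}{3025} e_{2} + \frac{288}{3025} e_{12}; translating back:
Answer: -\frac{144}{3025} + \frac{54}{3025}i + \frac{48}{3025}j + \frac{288}{3025}k


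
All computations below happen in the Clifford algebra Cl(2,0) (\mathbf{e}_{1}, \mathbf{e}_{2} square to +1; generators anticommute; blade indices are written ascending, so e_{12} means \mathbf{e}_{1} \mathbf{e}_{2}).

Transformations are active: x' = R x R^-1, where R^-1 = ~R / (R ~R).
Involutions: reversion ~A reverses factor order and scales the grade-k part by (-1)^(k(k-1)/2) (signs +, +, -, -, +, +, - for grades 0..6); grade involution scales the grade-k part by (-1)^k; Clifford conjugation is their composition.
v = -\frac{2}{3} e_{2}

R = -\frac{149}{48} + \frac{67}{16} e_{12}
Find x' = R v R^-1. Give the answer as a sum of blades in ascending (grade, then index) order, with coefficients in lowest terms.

~R = -\frac{149}{48} - \frac{67}{16} e_{12}, and R ~R = \frac{31301}{1152}, so R^-1 = ~R / (\frac{31301}{1152}).
R v = -\frac{67}{24} e_{1} + \frac{149}{72} e_{2}
Answer: \frac{19966}{31301} e_{1} + \frac{18200}{93903} e_{2}


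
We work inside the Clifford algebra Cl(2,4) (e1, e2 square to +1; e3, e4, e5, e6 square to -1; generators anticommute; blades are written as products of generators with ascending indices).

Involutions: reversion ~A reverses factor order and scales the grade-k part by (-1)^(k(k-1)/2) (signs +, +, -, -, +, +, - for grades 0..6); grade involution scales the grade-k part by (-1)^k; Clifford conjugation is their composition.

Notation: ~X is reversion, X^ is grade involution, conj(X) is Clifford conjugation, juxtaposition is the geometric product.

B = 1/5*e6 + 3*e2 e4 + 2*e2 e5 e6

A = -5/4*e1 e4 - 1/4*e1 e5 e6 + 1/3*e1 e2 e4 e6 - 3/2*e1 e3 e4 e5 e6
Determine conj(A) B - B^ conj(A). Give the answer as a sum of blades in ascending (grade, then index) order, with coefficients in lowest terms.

first term: 17/4*e1 e2 + 1/20*e1 e5 + e1 e6 - 1/15*e1 e2 e4 + 2/3*e1 e4 e5 + 1/4*e1 e4 e6 - 3*e1 e2 e3 e4 - 3/10*e1 e3 e4 e5 - 9/2*e1 e2 e3 e5 e6 - 13/4*e1 e2 e4 e5 e6
second term: -13/4*e1 e2 - 1/20*e1 e5 + e1 e6 - 1/15*e1 e2 e4 - 2/3*e1 e4 e5 - 1/4*e1 e4 e6 - 3*e1 e2 e3 e4 + 3/10*e1 e3 e4 e5 + 9/2*e1 e2 e3 e5 e6 + 7/4*e1 e2 e4 e5 e6
Answer: 15/2*e1 e2 + 1/10*e1 e5 + 4/3*e1 e4 e5 + 1/2*e1 e4 e6 - 3/5*e1 e3 e4 e5 - 9*e1 e2 e3 e5 e6 - 5*e1 e2 e4 e5 e6


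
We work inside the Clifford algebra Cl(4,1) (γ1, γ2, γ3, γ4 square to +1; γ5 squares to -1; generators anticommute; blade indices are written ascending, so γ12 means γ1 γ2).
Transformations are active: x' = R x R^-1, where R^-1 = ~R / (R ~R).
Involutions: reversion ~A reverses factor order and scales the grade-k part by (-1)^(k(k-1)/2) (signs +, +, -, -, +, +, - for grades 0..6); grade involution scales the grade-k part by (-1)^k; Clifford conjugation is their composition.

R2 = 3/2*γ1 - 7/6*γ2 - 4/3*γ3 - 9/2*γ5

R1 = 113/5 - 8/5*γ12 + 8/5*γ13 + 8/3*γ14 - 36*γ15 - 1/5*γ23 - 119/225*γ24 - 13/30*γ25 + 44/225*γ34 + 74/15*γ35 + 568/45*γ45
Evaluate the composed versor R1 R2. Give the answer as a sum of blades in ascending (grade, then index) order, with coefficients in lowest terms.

Distribute over the terms of R2 (each basis-blade product reordered to ascending indices, repeated generators contracted through their squares):
R1 (3/2*γ1) = 339/10*γ1 + 12/5*γ2 - 12/5*γ3 - 4*γ4 + 54*γ5 - 3/10*γ123 - 119/150*γ124 - 13/20*γ125 + 22/75*γ134 + 37/5*γ135 + 284/15*γ145
R1 (-7/6*γ2) = 28/15*γ1 - 791/30*γ2 - 7/30*γ3 - 833/1350*γ4 - 91/180*γ5 + 28/15*γ123 + 28/9*γ124 - 42*γ125 - 154/675*γ234 - 259/45*γ235 - 1988/135*γ245
R1 (-4/3*γ3) = -32/15*γ1 + 4/15*γ2 - 452/15*γ3 + 176/675*γ4 + 296/45*γ5 + 32/15*γ123 + 32/9*γ134 - 48*γ135 - 476/675*γ234 - 26/45*γ235 - 2272/135*γ345
R1 (-9/2*γ5) = -162*γ1 - 39/20*γ2 + 111/5*γ3 + 284/5*γ4 - 1017/10*γ5 + 36/5*γ125 - 36/5*γ135 - 12*γ145 + 9/10*γ235 + 119/50*γ245 - 22/25*γ345
Summing the partial products and collecting blades:
Answer: -3851/30*γ1 - 513/20*γ2 - 317/30*γ3 + 70799/1350*γ4 - 7493/180*γ5 + 37/10*γ123 + 1043/450*γ124 - 709/20*γ125 + 866/225*γ134 - 239/5*γ135 + 104/15*γ145 - 14/15*γ234 - 163/30*γ235 - 16667/1350*γ245 - 11954/675*γ345


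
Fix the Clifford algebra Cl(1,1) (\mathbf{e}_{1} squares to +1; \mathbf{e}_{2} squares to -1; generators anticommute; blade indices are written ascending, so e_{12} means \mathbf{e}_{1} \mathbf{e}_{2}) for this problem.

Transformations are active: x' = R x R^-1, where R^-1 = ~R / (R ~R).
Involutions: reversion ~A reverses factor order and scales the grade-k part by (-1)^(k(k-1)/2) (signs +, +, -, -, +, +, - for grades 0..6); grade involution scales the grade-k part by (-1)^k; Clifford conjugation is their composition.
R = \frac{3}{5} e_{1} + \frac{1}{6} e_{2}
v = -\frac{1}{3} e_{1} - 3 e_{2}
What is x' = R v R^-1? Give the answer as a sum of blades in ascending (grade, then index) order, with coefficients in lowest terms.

~R = \frac{3}{5} e_{1} + \frac{1}{6} e_{2}, and R ~R = \frac{299}{900}, so R^-1 = ~R / (\frac{299}{900}).
R v = \frac{3}{10} - \frac{157}{90} e_{12}
Answer: \frac{1271}{897} e_{1} + \frac{987}{299} e_{2}


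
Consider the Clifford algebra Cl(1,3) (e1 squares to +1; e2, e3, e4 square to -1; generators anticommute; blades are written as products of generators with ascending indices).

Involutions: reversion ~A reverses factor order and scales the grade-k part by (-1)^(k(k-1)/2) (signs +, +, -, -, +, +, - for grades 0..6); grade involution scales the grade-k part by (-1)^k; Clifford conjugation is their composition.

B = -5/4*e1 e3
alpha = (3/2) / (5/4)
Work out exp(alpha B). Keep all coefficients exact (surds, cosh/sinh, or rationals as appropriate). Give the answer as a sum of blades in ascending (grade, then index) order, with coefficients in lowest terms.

B^2 = (-5/4)^2*(e1 e3)^2 = 25/16*(+1) = 25/16 (a basis 2-blade squares to minus the product of its generators' squares).
B^2 = 25/16 — hyperbolic case — the even/odd split gives cosh and sinh: l = 5/4, alpha*l = 3/2, so exp(alpha B) = cosh(3/2) + (sinh(3/2)/(5/4))*B = cosh(3/2) + (4*sinh(3/2)/5)*B.
Answer: cosh(3/2) - sinh(3/2)*e1 e3


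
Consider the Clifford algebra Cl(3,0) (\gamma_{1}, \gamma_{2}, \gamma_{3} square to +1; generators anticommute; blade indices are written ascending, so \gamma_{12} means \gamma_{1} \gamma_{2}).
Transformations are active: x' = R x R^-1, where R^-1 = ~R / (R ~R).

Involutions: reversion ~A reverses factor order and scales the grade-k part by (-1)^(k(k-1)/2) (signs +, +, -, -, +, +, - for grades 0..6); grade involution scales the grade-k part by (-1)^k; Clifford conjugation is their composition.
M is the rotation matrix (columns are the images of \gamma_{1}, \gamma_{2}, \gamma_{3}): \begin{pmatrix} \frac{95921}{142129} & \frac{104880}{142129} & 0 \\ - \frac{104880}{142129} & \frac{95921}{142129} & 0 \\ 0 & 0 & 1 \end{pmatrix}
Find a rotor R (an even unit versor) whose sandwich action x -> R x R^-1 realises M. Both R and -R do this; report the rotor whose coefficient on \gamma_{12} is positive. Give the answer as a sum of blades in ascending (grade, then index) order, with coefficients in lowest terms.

Method: write R = a + b12*\gamma_{12} + b13*\gamma_{13} + b23*\gamma_{23} with a^2 + b12^2 + b13^2 + b23^2 = 1 (so R^-1 = ~R). Expanding the columns R e_j ~R gives tr M = 4a^2 - 1 and, from the antisymmetric part, M21 - M12 = -4a*b12, M13 - M31 = 4a*b13, M32 - M23 = -4a*b23.
Here tr M = \frac{333971}{142129}, so a^2 = (1 + tr M)/4 = \frac{119025}{142129} and a = ±\frac{345}{377}. Taking a = \frac{345}{377}: M21 - M12 = -\frac{209760}{142129}, M13 - M31 = 0, M32 - M23 = 0, giving b12 = \frac{152}{377}, b13 = 0, b23 = 0, i.e. R = \frac{345}{377} + \frac{152}{377} \gamma_{12}.
Its \gamma_{12} coefficient is already positive.
Answer: \frac{345}{377} + \frac{152}{377} \gamma_{12}. Recall the cover is two-to-one: with M of trace \frac{333971}{142129}, both preimages act alike, and the stated \gamma_{12} sign chooses the sheet.


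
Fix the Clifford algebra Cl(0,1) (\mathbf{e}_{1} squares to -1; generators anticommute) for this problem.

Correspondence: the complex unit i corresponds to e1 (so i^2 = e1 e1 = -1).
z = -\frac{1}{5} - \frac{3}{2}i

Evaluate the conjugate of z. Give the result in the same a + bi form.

In blades: z = -\frac{1}{5} - \frac{3}{2} e_{1}.
Conjugation here is Clifford conjugation: the scalar is fixed and the grade-1 and grade-2 blades all flip sign, giving -\frac{1}{5} + \frac{3}{2} e_{1}; translating back:
Answer: -\frac{1}{5} + \frac{3}{2}i


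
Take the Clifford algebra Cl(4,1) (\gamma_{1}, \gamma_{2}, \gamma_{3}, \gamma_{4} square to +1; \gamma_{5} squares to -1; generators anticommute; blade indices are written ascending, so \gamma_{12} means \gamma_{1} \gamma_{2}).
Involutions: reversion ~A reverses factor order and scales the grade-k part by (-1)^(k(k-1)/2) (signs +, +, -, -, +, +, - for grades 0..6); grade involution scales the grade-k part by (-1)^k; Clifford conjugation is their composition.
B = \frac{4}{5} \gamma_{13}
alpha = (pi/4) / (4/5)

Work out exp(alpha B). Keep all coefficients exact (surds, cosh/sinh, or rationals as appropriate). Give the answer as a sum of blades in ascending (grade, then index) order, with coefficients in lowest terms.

B^2 = (\frac{4}{5})^2*(\gamma_{13})^2 = \frac{16}{25}*(-1) = -\frac{16}{25} (a basis 2-blade squares to minus the product of its generators' squares).
B^2 = -\frac{16}{25} — the series telescopes trigonometrically here: l = \frac{4}{5}, alpha*l = \frac{\pi}{4}, so exp(alpha B) = cos(\frac{\pi}{4}) + (sin(\frac{\pi}{4})/(\frac{4}{5}))*B = \frac{\sqrt{2}}{2} + (\frac{5 \sqrt{2}}{8})*B.
Answer: \frac{\sqrt{2}}{2} + \frac{\sqrt{2}}{2} \gamma_{13}


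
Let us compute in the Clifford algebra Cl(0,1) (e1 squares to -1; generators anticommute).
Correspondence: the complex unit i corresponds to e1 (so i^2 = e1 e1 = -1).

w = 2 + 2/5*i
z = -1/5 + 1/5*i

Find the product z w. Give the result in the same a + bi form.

In blades: z = -1/5 + 1/5*e1, w = 2 + 2/5*e1.
Distribute z over w term by term (generator squares from the signature, products reordered to ascending indices): (-1/5)*w = -2/5 - 2/25*e1; (1/5*e1)*w = -2/25 + 2/5*e1.
Sum: -12/25 + 8/25*e1; translating back through the correspondence:
Answer: -12/25 + 8/25*i


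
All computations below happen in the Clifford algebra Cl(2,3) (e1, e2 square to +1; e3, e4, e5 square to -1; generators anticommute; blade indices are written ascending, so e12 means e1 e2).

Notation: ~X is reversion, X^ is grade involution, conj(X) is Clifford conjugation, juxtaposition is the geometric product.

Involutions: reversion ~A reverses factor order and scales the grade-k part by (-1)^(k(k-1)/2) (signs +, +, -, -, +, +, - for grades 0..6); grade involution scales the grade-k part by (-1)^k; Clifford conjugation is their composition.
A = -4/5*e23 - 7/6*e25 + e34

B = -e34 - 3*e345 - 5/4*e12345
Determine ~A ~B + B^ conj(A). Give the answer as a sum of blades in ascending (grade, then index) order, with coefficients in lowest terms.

first term: 1 + 3*e5 - 4/5*e24 - 5/4*e125 - 35/24*e134 - e145 - 7/2*e234 - 12/5*e245 + 7/6*e2345
second term: -1 + 3*e5 - 4/5*e24 + 5/4*e125 + 35/24*e134 + e145 + 7/2*e234 + 12/5*e245 - 7/6*e2345
Answer: 6*e5 - 8/5*e24


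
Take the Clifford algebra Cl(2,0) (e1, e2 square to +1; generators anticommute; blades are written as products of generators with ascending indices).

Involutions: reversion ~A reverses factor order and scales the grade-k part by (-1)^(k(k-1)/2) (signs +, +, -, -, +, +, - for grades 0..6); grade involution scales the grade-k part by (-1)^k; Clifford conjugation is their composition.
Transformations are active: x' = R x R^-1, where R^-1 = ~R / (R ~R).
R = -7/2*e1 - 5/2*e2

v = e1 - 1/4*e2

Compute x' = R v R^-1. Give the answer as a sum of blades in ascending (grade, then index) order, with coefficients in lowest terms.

~R = -7/2*e1 - 5/2*e2, and R ~R = 37/2, so R^-1 = ~R / (37/2).
R v = -23/8 + 27/8*e1 e2
Answer: 13/148*e1 + 38/37*e2


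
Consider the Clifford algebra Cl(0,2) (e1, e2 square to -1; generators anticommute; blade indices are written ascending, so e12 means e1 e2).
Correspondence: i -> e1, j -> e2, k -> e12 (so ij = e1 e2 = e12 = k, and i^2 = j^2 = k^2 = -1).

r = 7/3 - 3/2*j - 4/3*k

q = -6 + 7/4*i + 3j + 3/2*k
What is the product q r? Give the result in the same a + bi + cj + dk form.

In blades: q = -6 + 7/4*e1 + 3*e2 + 3/2*e12, r = 7/3 - 3/2*e2 - 4/3*e12.
Distribute q over r term by term (generator squares from the signature, products reordered to ascending indices): (-6)*r = -14 + 9*e2 + 8*e12; (7/4*e1)*r = 49/12*e1 + 7/3*e2 - 21/8*e12; (3*e2)*r = 9/2 - 4*e1 + 7*e2; (3/2*e12)*r = 2 + 9/4*e1 + 7/2*e12.
Sum: -15/2 + 7/3*e1 + 55/3*e2 + 71/8*e12; translating back through the correspondence:
Answer: -15/2 + 7/3*i + 55/3*j + 71/8*k


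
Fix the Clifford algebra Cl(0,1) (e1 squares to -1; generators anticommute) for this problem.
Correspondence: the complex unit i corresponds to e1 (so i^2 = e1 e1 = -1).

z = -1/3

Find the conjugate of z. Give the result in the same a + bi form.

In blades: z = -1/3.
Conjugation here is Clifford conjugation: the scalar is fixed and the grade-1 and grade-2 blades all flip sign, giving -1/3; translating back:
Answer: -1/3


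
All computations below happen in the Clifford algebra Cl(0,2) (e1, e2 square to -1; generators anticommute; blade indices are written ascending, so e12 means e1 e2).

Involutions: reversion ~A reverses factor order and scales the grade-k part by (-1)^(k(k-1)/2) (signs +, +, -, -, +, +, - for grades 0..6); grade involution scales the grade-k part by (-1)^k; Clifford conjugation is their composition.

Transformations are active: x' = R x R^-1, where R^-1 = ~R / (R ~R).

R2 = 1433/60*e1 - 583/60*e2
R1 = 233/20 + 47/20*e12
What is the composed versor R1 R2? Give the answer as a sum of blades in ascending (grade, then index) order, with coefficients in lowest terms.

Distribute over the terms of R1 (each basis-blade product reordered to ascending indices, repeated generators contracted through their squares):
(233/20) R2 = 333889/1200*e1 - 135839/1200*e2
(47/20*e12) R2 = 27401/1200*e1 + 67351/1200*e2
Summing the partial products and collecting blades:
Answer: 12043/40*e1 - 8561/150*e2


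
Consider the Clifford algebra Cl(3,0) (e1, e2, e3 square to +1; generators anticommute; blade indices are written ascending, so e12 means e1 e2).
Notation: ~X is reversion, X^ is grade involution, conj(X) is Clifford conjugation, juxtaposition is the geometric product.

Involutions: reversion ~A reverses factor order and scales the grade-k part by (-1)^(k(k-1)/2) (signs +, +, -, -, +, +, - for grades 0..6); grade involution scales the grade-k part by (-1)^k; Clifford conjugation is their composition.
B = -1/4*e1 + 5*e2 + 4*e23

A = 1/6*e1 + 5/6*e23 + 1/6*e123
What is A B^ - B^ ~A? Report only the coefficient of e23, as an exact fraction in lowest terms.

first term: -79/24 - 2/3*e1 + 25/6*e3 - 5/6*e12 + 5/6*e13 + 1/24*e23 + 7/8*e123
second term: 27/8 + 2/3*e1 + 25/6*e3 + 5/6*e12 - 5/6*e13 - 1/24*e23 + 11/24*e123
Answer: 1/12


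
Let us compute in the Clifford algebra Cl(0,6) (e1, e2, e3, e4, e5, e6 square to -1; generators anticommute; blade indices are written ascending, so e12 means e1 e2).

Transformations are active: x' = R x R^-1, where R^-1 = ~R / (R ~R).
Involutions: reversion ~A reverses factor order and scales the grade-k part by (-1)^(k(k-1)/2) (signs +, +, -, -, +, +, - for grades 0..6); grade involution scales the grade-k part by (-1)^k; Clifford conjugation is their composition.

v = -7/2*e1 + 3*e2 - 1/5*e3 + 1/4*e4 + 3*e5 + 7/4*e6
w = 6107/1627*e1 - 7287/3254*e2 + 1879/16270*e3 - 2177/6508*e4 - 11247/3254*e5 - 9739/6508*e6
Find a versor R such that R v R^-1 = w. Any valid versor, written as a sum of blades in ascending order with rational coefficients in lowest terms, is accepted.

Reasoning: v^2 = w^2 = -6683/200 since conjugation preserves the quadratic form; R = v + w = 825/3254*e1 + 2475/3254*e2 - 275/3254*e3 - 275/3254*e4 - 1485/3254*e5 + 825/3254*e6 is then valid when invertible, keeping its own part and reversing (v - w)/2.
Answer: 825/3254*e1 + 2475/3254*e2 - 275/3254*e3 - 275/3254*e4 - 1485/3254*e5 + 825/3254*e6


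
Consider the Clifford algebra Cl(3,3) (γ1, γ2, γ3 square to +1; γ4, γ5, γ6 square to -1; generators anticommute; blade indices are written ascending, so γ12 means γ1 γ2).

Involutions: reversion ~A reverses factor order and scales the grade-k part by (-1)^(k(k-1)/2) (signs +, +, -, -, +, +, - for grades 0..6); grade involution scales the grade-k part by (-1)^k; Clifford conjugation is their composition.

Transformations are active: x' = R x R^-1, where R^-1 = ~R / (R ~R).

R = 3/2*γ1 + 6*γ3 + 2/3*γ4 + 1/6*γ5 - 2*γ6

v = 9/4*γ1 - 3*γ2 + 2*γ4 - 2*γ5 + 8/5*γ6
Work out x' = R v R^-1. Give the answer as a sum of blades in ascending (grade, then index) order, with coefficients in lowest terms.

~R = 3/2*γ1 + 6*γ3 + 2/3*γ4 + 1/6*γ5 - 2*γ6, and R ~R = 304/9, so R^-1 = ~R / (304/9).
R v = 223/40 - 9/2*γ12 - 27/2*γ13 + 3/2*γ14 - 27/8*γ15 + 69/10*γ16 + 18*γ23 + 2*γ24 + 1/2*γ25 - 6*γ26 + 12*γ34 - 12*γ35 + 48/5*γ36 - 5/3*γ45 + 76/15*γ46 - 56/15*γ56
Answer: -21339/12160*γ1 + 3*γ2 + 6021/3040*γ3 - 5411/3040*γ4 + 24989/12160*γ5 - 6871/3040*γ6


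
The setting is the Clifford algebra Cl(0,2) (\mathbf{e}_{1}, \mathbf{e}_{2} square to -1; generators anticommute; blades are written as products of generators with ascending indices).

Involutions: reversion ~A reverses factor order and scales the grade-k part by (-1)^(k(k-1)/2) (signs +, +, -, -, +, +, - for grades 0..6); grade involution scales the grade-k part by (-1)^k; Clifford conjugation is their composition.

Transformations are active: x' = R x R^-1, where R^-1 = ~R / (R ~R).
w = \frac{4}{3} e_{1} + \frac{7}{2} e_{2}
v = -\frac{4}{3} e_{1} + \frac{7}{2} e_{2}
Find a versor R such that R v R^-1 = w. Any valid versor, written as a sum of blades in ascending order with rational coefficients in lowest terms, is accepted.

Sketch: the shared square -\frac{505}{36} makes R = v + w = 7 e_{2} the natural versor; its sandwich fixes that direction, negates (v - w)/2, and sends v to w.
Answer: 7 e_{2}


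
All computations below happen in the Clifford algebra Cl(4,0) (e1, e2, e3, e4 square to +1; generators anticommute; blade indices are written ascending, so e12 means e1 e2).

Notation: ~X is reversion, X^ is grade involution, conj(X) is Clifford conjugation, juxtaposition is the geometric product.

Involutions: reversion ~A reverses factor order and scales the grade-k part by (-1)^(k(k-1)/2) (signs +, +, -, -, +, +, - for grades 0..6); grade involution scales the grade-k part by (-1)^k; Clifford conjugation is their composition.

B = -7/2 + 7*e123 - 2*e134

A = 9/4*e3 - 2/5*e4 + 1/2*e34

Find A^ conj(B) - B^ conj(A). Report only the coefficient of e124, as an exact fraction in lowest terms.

first term: e1 + 63/8*e3 - 7/5*e4 - 63/4*e12 - 4/5*e13 - 9/2*e14 - 7/4*e34 - 7/2*e124 - 14/5*e1234
second term: e1 + 63/8*e3 - 7/5*e4 + 63/4*e12 + 4/5*e13 + 9/2*e14 + 7/4*e34 + 7/2*e124 - 14/5*e1234
Answer: -7


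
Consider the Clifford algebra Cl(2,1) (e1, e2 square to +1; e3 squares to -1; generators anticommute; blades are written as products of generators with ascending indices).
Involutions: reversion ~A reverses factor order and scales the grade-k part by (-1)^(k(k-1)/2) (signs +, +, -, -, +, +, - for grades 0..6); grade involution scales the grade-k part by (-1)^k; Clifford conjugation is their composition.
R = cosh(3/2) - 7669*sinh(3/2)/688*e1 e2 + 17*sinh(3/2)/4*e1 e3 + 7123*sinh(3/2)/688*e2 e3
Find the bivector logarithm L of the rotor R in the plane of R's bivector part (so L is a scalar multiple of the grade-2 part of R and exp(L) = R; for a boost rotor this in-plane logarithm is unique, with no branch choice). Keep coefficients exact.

The scalar part of R is cosh(3/2), which fixes the rapidity magnitude through cosh (cosh is even, so it cannot fix the sign — the bivector part carries that); dividing the bivector part by sinh of the rapidity gives the plane, and L = rapidity * plane, where the joint sign ambiguity of (rapidity, plane) cancels in the product.
Concretely: cosh(rapidity) = cosh(3/2) gives rapidity = ±3/2, and since rapidity/sinh(rapidity) is even the sign is immaterial: L = (rapidity/sinh(rapidity)) * <R>_2 = (3/(2*sinh(3/2))) * <R>_2.
Answer: -23007/1376*e1 e2 + 51/8*e1 e3 + 21369/1376*e2 e3


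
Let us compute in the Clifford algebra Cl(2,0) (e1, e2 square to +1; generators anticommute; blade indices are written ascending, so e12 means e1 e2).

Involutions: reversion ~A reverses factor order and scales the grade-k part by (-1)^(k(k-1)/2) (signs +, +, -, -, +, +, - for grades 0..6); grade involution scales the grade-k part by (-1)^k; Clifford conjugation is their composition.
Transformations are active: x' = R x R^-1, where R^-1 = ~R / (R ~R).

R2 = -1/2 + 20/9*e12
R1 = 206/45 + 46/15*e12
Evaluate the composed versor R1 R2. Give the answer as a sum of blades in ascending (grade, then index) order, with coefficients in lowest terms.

Distribute over the terms of R1 (each basis-blade product reordered to ascending indices, repeated generators contracted through their squares):
(206/45) R2 = -103/45 + 824/81*e12
(46/15*e12) R2 = -184/27 - 23/15*e12
Summing the partial products and collecting blades:
Answer: -1229/135 + 3499/405*e12


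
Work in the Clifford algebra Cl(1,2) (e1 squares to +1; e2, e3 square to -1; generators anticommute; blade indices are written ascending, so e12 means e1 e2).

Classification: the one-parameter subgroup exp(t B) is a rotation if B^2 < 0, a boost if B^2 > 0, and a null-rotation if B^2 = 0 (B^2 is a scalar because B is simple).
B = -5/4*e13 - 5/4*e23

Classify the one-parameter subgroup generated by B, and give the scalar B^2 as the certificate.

B^2 term by term: the squares give (-5/4)^2*(e13)^2 + (-5/4)^2*(e23)^2 = 25/16*(+1) + 25/16*(-1) = 0 (each basis 2-blade squares to minus the product of its generators' squares); cross terms between blades sharing an index anticommute and cancel. So B^2 = 0.
Answer: null-rotation, certificate B^2 = 0. B^2 = 0 is basis-independent, so its sign is the whole story.


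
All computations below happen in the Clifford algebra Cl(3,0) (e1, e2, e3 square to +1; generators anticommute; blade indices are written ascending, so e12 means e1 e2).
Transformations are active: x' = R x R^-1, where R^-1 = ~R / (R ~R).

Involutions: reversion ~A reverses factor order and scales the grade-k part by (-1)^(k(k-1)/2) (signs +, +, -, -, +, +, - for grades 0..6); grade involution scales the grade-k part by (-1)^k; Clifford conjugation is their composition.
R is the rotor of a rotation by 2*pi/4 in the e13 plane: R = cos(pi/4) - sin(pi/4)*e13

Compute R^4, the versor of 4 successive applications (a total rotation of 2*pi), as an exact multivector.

Because a rotor carries half the rotation angle, composing 4 copies of this e13-plane rotor multiplies the phase: 4*(pi/4) = pi, hence R^4 = cos(pi) - sin(pi)*e13.
cos(pi) = -1 and sin(pi) = 0, so R^4 = -1. The total rotation 2*pi is 1 full turn, so every vector returns to itself, yet the rotor is -1, on the OTHER sheet of the double cover (an odd number of 2*pi turns).
Answer: -1


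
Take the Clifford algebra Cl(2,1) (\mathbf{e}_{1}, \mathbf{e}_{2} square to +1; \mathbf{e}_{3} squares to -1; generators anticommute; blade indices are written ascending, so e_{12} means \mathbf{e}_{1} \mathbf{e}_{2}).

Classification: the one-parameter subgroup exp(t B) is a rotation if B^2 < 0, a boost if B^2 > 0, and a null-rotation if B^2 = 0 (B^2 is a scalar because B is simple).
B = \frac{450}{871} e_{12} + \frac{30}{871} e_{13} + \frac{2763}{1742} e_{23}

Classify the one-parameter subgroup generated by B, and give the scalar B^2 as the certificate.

B^2 term by term: the squares give (\frac{450}{871})^2*(e_{12})^2 + (\frac{30}{871})^2*(e_{13})^2 + (\frac{2763}{1742})^2*(e_{23})^2 = \frac{202500}{758641}*(-1) + \frac{900}{758641}*(+1) + \frac{7634169}{3034564}*(+1) = \frac{9}{4} (each basis 2-blade squares to minus the product of its generators' squares); cross terms between blades sharing an index anticommute and cancel. So B^2 = \frac{9}{4}.
Answer: boost, certificate B^2 = \frac{9}{4}. Check the certificate: B^2 = \frac{9}{4}, and that sign is decisive whatever form B takes.


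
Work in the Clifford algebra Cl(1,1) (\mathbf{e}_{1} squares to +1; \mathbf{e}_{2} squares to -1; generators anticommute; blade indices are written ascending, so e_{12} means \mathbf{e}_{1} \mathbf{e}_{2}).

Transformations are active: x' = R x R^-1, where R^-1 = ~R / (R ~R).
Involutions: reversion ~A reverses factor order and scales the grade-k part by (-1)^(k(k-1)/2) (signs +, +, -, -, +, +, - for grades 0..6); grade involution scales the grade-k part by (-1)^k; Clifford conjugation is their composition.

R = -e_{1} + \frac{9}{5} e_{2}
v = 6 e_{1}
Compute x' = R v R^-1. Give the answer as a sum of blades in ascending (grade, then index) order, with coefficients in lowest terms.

~R = -e_{1} + \frac{9}{5} e_{2}, and R ~R = -\frac{56}{25}, so R^-1 = ~R / (-\frac{56}{25}).
R v = -6 - \frac{54}{5} e_{12}
Answer: -\frac{159}{14} e_{1} + \frac{135}{14} e_{2}


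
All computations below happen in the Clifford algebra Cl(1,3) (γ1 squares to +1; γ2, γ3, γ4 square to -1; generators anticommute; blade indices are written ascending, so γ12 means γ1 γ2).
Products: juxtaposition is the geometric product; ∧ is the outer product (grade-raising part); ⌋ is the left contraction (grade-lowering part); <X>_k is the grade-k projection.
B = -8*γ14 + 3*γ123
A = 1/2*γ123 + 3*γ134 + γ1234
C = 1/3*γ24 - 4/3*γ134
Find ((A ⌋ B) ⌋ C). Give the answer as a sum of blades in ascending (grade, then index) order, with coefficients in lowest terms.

step 1: -3/2
step 2: -1/2*γ24 + 2*γ134
Answer: -1/2*γ24 + 2*γ134


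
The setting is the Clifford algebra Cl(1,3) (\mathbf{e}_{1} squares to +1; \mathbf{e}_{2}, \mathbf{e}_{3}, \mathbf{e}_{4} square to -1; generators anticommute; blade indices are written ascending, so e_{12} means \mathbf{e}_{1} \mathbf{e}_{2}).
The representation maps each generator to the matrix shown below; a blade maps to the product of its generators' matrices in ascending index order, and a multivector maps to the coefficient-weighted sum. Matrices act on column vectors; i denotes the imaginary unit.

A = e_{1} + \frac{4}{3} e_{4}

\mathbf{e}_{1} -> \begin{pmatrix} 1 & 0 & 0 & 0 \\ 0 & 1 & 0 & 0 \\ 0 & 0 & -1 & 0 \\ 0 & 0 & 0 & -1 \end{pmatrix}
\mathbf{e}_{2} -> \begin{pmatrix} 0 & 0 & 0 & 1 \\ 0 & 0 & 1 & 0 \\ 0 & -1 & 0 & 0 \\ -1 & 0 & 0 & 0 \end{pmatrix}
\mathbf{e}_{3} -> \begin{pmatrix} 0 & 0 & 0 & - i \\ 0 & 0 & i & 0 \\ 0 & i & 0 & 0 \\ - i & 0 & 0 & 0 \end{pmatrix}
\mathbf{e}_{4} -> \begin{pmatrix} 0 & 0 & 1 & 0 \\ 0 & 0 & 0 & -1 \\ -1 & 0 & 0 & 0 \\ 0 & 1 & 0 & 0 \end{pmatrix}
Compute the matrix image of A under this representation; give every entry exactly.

M = (1)*rho(e_{1}) + (\frac{4}{3})*rho(e_{4}), summed entrywise:
Answer: \begin{pmatrix} 1 & 0 & \frac{4}{3} & 0 \\ 0 & 1 & 0 & - \frac{4}{3} \\ - \frac{4}{3} & 0 & -1 & 0 \\ 0 & \frac{4}{3} & 0 & -1 \end{pmatrix}


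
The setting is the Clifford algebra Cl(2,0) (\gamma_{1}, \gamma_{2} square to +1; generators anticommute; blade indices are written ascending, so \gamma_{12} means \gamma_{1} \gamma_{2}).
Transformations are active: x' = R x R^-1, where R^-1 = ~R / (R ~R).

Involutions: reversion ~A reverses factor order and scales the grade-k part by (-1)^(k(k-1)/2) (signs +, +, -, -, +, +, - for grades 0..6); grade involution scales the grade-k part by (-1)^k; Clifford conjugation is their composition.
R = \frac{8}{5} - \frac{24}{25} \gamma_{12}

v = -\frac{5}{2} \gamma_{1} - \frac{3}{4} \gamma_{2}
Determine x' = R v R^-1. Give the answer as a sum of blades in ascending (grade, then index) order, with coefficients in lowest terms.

~R = \frac{8}{5} + \frac{24}{25} \gamma_{12}, and R ~R = \frac{2176}{625}, so R^-1 = ~R / (\frac{2176}{625}).
R v = -\frac{82}{25} \gamma_{1} - \frac{18}{5} \gamma_{2}
Answer: -\frac{35}{68} \gamma_{1} - \frac{87}{34} \gamma_{2}


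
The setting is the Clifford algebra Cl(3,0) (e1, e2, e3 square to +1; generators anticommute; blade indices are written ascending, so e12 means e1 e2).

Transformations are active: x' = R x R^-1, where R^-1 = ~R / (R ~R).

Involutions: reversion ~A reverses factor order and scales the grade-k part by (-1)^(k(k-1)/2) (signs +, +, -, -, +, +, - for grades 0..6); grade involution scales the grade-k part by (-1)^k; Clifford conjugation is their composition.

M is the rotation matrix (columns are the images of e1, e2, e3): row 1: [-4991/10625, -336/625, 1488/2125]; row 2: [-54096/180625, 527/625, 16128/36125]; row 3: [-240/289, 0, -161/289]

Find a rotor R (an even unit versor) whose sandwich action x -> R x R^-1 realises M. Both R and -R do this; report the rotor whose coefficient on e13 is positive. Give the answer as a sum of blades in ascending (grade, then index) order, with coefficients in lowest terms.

Method: write R = a + b12*e12 + b13*e13 + b23*e23 with a^2 + b12^2 + b13^2 + b23^2 = 1 (so R^-1 = ~R). Expanding the columns R e_j ~R gives tr M = 4a^2 - 1 and, from the antisymmetric part, M21 - M12 = -4a*b12, M13 - M31 = 4a*b13, M32 - M23 = -4a*b23.
Here tr M = -33169/180625, so a^2 = (1 + tr M)/4 = 36864/180625 and a = ±192/425. Taking a = 192/425: M21 - M12 = 43008/180625, M13 - M31 = 55296/36125, M32 - M23 = -16128/36125, giving b12 = -56/425, b13 = 72/85, b23 = 21/85, i.e. R = 192/425 - 56/425*e12 + 72/85*e13 + 21/85*e23.
Its e13 coefficient is already positive.
Answer: 192/425 - 56/425*e12 + 72/85*e13 + 21/85*e23. Sheet selection: the two-to-one cover makes ±R indistinguishable at the matrix level (trace -33169/180625), so uniqueness comes from the required sign on e13.


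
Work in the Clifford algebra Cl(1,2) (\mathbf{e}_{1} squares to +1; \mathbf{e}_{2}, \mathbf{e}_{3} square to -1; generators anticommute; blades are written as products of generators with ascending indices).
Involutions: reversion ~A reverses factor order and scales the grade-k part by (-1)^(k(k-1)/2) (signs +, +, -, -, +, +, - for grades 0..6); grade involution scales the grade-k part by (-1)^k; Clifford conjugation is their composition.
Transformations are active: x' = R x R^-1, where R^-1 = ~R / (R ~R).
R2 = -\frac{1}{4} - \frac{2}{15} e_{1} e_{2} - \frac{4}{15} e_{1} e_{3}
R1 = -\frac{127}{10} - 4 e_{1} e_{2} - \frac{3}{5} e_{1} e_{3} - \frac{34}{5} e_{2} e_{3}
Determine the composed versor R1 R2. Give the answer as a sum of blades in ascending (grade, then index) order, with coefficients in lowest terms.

Distribute over the terms of R2 (each basis-blade product reordered to ascending indices, repeated generators contracted through their squares):
R1 (-\frac{1}{4}) = \frac{127}{40} + e_{1} e_{2} + \frac{3}{20} e_{1} e_{3} + \frac{17}{10} e_{2} e_{3}
R1 (-\frac{2}{15} e_{1} e_{2}) = \frac{8}{15} + \frac{127}{75} e_{1} e_{2} + \frac{68}{75} e_{1} e_{3} + \frac{2}{25} e_{2} e_{3}
R1 (-\frac{4}{15} e_{1} e_{3}) = \frac{4}{25} - \frac{136}{75} e_{1} e_{2} + \frac{254}{75} e_{1} e_{3} - \frac{16}{15} e_{2} e_{3}
Summing the partial products and collecting blades:
Answer: \frac{2321}{600} + \frac{22}{25} e_{1} e_{2} + \frac{1333}{300} e_{1} e_{3} + \frac{107}{150} e_{2} e_{3}


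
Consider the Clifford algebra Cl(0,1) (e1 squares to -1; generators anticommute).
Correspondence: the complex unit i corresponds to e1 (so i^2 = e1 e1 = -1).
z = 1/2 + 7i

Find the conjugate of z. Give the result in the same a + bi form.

In blades: z = 1/2 + 7*e1.
Conjugation here is Clifford conjugation: the scalar is fixed and the grade-1 and grade-2 blades all flip sign, giving 1/2 - 7*e1; translating back:
Answer: 1/2 - 7i
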